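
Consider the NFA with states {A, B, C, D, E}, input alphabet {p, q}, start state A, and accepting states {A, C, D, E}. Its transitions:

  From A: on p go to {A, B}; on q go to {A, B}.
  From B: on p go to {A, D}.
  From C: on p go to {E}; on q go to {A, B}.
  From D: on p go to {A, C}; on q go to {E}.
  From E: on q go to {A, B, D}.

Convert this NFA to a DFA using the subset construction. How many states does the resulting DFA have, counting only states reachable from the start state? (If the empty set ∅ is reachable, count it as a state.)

7

Start state of the DFA: {A}.
{A} --p--> {A, B}  [new]
{A} --q--> {A, B}  [seen]
{A, B} --p--> {A, B, D}  [new]
{A, B} --q--> {A, B}  [seen]
{A, B, D} --p--> {A, B, C, D}  [new]
{A, B, D} --q--> {A, B, E}  [new]
{A, B, C, D} --p--> {A, B, C, D, E}  [new]
{A, B, C, D} --q--> {A, B, E}  [seen]
{A, B, E} --p--> {A, B, D}  [seen]
{A, B, E} --q--> {A, B, D}  [seen]
{A, B, C, D, E} --p--> {A, B, C, D, E}  [seen]
{A, B, C, D, E} --q--> {A, B, D, E}  [new]
{A, B, D, E} --p--> {A, B, C, D}  [seen]
{A, B, D, E} --q--> {A, B, D, E}  [seen]
Reachable DFA states: {A}, {A, B}, {A, B, D}, {A, B, C, D}, {A, B, E}, {A, B, C, D, E}, {A, B, D, E}.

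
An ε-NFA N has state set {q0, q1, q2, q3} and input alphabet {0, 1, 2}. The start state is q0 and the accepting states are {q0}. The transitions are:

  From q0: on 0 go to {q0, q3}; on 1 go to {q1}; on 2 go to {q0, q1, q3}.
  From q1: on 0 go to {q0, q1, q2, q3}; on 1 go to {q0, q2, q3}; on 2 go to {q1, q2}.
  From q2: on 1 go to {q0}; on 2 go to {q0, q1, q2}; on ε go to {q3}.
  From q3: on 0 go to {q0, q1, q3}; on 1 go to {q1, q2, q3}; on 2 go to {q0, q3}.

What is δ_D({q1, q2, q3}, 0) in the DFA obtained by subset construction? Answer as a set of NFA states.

δ(q1,0) = {q0, q1, q2, q3}; δ(q2,0) = ∅; δ(q3,0) = {q0, q1, q3}.
Union: {q0, q1, q2, q3}.

{q0, q1, q2, q3}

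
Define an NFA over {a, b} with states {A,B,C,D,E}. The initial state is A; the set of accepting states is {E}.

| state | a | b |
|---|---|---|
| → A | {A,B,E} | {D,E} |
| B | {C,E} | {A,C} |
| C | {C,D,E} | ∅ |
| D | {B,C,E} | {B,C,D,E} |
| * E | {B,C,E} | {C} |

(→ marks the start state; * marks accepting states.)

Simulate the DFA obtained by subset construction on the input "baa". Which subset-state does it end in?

{B,C,D,E}

Start: {A}.
δ(A,b) = {D,E}.
Union: {D,E}.
After b: {D,E}.
δ(D,a) = {B,C,E}; δ(E,a) = {B,C,E}.
Union: {B,C,E}.
After a: {B,C,E}.
δ(B,a) = {C,E}; δ(C,a) = {C,D,E}; δ(E,a) = {B,C,E}.
Union: {B,C,D,E}.
After a: {B,C,D,E}.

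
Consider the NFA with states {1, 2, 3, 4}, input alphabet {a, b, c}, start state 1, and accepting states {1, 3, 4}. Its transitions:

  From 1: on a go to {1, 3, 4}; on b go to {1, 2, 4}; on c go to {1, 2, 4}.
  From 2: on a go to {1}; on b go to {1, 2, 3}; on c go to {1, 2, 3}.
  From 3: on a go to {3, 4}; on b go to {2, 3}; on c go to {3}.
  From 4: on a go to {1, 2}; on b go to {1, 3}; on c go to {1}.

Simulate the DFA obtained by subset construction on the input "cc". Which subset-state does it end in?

Start: {1}.
δ(1,c) = {1, 2, 4}.
Union: {1, 2, 4}.
After c: {1, 2, 4}.
δ(1,c) = {1, 2, 4}; δ(2,c) = {1, 2, 3}; δ(4,c) = {1}.
Union: {1, 2, 3, 4}.
After c: {1, 2, 3, 4}.

{1, 2, 3, 4}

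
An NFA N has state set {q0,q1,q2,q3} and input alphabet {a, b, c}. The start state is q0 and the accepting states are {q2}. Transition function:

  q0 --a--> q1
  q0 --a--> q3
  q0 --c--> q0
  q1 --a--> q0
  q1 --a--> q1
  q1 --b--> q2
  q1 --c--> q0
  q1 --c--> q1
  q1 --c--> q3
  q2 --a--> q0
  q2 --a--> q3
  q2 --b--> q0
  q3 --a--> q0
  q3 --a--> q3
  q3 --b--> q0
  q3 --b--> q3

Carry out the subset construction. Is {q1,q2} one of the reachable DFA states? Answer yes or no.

no

Start state of the DFA: {q0}.
{q0} --a--> {q1,q3}  [new]
{q0} --b--> ∅  [new]
{q0} --c--> {q0}  [seen]
{q1,q3} --a--> {q0,q1,q3}  [new]
{q1,q3} --b--> {q0,q2,q3}  [new]
{q1,q3} --c--> {q0,q1,q3}  [seen]
∅ --a--> ∅  [seen]
∅ --b--> ∅  [seen]
∅ --c--> ∅  [seen]
{q0,q1,q3} --a--> {q0,q1,q3}  [seen]
{q0,q1,q3} --b--> {q0,q2,q3}  [seen]
{q0,q1,q3} --c--> {q0,q1,q3}  [seen]
{q0,q2,q3} --a--> {q0,q1,q3}  [seen]
{q0,q2,q3} --b--> {q0,q3}  [new]
{q0,q2,q3} --c--> {q0}  [seen]
{q0,q3} --a--> {q0,q1,q3}  [seen]
{q0,q3} --b--> {q0,q3}  [seen]
{q0,q3} --c--> {q0}  [seen]
Reachable DFA states: {q0}, {q1,q3}, ∅, {q0,q1,q3}, {q0,q2,q3}, {q0,q3}.
{q1,q2} is not among them.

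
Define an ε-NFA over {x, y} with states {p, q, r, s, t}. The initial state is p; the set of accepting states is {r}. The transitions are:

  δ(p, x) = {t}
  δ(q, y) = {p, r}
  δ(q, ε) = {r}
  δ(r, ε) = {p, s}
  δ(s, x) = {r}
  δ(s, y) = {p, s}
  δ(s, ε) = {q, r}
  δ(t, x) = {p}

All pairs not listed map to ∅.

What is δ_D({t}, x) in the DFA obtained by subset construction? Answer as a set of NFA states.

{p}

δ(t,x) = {p}.
Union: {p}.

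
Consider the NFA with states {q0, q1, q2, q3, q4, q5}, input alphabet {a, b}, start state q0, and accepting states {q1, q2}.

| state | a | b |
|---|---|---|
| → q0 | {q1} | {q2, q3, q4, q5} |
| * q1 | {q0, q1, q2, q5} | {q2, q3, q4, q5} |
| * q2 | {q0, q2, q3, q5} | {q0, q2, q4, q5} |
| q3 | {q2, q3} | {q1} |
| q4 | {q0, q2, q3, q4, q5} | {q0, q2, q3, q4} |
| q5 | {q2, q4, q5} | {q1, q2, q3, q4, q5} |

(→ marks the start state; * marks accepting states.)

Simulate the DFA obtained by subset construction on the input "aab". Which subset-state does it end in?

Start: {q0}.
δ(q0,a) = {q1}.
Union: {q1}.
After a: {q1}.
δ(q1,a) = {q0, q1, q2, q5}.
Union: {q0, q1, q2, q5}.
After a: {q0, q1, q2, q5}.
δ(q0,b) = {q2, q3, q4, q5}; δ(q1,b) = {q2, q3, q4, q5}; δ(q2,b) = {q0, q2, q4, q5}; δ(q5,b) = {q1, q2, q3, q4, q5}.
Union: {q0, q1, q2, q3, q4, q5}.
After b: {q0, q1, q2, q3, q4, q5}.

{q0, q1, q2, q3, q4, q5}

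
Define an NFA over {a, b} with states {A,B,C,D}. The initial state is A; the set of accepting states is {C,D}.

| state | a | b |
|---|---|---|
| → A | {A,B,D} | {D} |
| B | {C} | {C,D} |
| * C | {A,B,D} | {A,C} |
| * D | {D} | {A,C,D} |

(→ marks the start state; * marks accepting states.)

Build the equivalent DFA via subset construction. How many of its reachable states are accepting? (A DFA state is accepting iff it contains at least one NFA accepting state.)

4

Start state of the DFA: {A}.
{A} --a--> {A,B,D}  [new]
{A} --b--> {D}  [new]
{A,B,D} --a--> {A,B,C,D}  [new]
{A,B,D} --b--> {A,C,D}  [new]
{D} --a--> {D}  [seen]
{D} --b--> {A,C,D}  [seen]
{A,B,C,D} --a--> {A,B,C,D}  [seen]
{A,B,C,D} --b--> {A,C,D}  [seen]
{A,C,D} --a--> {A,B,D}  [seen]
{A,C,D} --b--> {A,C,D}  [seen]
Reachable DFA states: {A}, {A,B,D}, {D}, {A,B,C,D}, {A,C,D}.
Accepting DFA states (contain an NFA accepting state): {A,B,D}, {D}, {A,B,C,D}, {A,C,D}.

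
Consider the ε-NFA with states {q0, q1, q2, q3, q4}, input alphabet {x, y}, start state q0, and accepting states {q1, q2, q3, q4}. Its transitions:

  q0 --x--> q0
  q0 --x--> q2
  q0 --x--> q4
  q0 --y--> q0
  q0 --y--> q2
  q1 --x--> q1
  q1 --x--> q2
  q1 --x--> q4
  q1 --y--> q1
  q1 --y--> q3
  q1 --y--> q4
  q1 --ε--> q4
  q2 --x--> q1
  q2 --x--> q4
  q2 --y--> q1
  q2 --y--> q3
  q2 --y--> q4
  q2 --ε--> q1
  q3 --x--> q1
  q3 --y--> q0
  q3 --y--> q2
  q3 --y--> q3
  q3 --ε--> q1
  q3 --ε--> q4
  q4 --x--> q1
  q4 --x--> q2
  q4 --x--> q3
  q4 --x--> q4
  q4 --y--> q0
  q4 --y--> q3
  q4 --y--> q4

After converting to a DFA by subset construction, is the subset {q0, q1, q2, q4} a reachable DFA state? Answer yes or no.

yes

Start state of the DFA: {q0} (ε-closure of the NFA start).
{q0} --x--> {q0, q1, q2, q4}  [new]
{q0} --y--> {q0, q1, q2, q4}  [seen]
{q0, q1, q2, q4} --x--> {q0, q1, q2, q3, q4}  [new]
{q0, q1, q2, q4} --y--> {q0, q1, q2, q3, q4}  [seen]
{q0, q1, q2, q3, q4} --x--> {q0, q1, q2, q3, q4}  [seen]
{q0, q1, q2, q3, q4} --y--> {q0, q1, q2, q3, q4}  [seen]
Reachable DFA states: {q0}, {q0, q1, q2, q4}, {q0, q1, q2, q3, q4}.
{q0, q1, q2, q4} is among them.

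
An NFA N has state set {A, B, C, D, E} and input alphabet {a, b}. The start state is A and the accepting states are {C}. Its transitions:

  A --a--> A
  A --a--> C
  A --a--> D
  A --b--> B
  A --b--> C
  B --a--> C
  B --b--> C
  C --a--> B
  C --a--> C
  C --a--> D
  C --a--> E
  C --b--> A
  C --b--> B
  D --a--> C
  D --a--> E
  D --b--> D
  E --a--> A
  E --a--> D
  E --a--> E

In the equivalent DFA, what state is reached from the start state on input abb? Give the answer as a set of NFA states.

{A, B, C, D}

Start: {A}.
δ(A,a) = {A, C, D}.
Union: {A, C, D}.
After a: {A, C, D}.
δ(A,b) = {B, C}; δ(C,b) = {A, B}; δ(D,b) = {D}.
Union: {A, B, C, D}.
After b: {A, B, C, D}.
δ(A,b) = {B, C}; δ(B,b) = {C}; δ(C,b) = {A, B}; δ(D,b) = {D}.
Union: {A, B, C, D}.
After b: {A, B, C, D}.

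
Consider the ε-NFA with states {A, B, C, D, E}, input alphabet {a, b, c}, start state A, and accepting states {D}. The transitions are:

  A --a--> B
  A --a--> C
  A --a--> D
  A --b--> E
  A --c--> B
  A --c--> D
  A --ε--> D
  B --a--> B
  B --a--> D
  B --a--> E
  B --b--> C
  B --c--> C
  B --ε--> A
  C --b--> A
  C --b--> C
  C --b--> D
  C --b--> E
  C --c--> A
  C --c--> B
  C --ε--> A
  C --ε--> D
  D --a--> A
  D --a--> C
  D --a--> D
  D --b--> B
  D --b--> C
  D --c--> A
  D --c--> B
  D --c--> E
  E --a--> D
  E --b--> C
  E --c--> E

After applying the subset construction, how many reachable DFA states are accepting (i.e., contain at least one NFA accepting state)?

4

Start state of the DFA: {A, D} (ε-closure of the NFA start).
{A, D} --a--> {A, B, C, D}  [new]
{A, D} --b--> {A, B, C, D, E}  [new]
{A, D} --c--> {A, B, D, E}  [new]
{A, B, C, D} --a--> {A, B, C, D, E}  [seen]
{A, B, C, D} --b--> {A, B, C, D, E}  [seen]
{A, B, C, D} --c--> {A, B, C, D, E}  [seen]
{A, B, C, D, E} --a--> {A, B, C, D, E}  [seen]
{A, B, C, D, E} --b--> {A, B, C, D, E}  [seen]
{A, B, C, D, E} --c--> {A, B, C, D, E}  [seen]
{A, B, D, E} --a--> {A, B, C, D, E}  [seen]
{A, B, D, E} --b--> {A, B, C, D, E}  [seen]
{A, B, D, E} --c--> {A, B, C, D, E}  [seen]
Reachable DFA states: {A, D}, {A, B, C, D}, {A, B, C, D, E}, {A, B, D, E}.
Accepting DFA states (contain an NFA accepting state): {A, D}, {A, B, C, D}, {A, B, C, D, E}, {A, B, D, E}.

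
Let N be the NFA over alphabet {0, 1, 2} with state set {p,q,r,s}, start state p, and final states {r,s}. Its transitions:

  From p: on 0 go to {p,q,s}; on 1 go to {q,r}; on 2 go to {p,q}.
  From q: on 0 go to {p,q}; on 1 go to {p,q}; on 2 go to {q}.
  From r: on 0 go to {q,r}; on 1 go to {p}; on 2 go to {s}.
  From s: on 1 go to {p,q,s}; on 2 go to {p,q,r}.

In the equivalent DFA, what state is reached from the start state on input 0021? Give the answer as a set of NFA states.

{p,q,r}

Start: {p}.
δ(p,0) = {p,q,s}.
Union: {p,q,s}.
After 0: {p,q,s}.
δ(p,0) = {p,q,s}; δ(q,0) = {p,q}; δ(s,0) = ∅.
Union: {p,q,s}.
After 0: {p,q,s}.
δ(p,2) = {p,q}; δ(q,2) = {q}; δ(s,2) = {p,q,r}.
Union: {p,q,r}.
After 2: {p,q,r}.
δ(p,1) = {q,r}; δ(q,1) = {p,q}; δ(r,1) = {p}.
Union: {p,q,r}.
After 1: {p,q,r}.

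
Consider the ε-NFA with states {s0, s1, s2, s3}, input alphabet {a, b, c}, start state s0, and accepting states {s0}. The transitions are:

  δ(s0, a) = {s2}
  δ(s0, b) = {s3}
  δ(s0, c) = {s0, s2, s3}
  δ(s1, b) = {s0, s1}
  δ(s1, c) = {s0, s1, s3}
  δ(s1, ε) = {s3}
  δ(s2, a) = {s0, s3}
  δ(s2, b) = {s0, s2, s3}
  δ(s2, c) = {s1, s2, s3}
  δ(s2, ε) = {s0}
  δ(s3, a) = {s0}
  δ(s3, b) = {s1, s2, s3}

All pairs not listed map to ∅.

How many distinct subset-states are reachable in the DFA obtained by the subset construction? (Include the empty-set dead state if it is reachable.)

6

Start state of the DFA: {s0} (ε-closure of the NFA start).
{s0} --a--> {s0, s2}  [new]
{s0} --b--> {s3}  [new]
{s0} --c--> {s0, s2, s3}  [new]
{s0, s2} --a--> {s0, s2, s3}  [seen]
{s0, s2} --b--> {s0, s2, s3}  [seen]
{s0, s2} --c--> {s0, s1, s2, s3}  [new]
{s3} --a--> {s0}  [seen]
{s3} --b--> {s0, s1, s2, s3}  [seen]
{s3} --c--> ∅  [new]
{s0, s2, s3} --a--> {s0, s2, s3}  [seen]
{s0, s2, s3} --b--> {s0, s1, s2, s3}  [seen]
{s0, s2, s3} --c--> {s0, s1, s2, s3}  [seen]
{s0, s1, s2, s3} --a--> {s0, s2, s3}  [seen]
{s0, s1, s2, s3} --b--> {s0, s1, s2, s3}  [seen]
{s0, s1, s2, s3} --c--> {s0, s1, s2, s3}  [seen]
∅ --a--> ∅  [seen]
∅ --b--> ∅  [seen]
∅ --c--> ∅  [seen]
Reachable DFA states: {s0}, {s0, s2}, {s3}, {s0, s2, s3}, {s0, s1, s2, s3}, ∅.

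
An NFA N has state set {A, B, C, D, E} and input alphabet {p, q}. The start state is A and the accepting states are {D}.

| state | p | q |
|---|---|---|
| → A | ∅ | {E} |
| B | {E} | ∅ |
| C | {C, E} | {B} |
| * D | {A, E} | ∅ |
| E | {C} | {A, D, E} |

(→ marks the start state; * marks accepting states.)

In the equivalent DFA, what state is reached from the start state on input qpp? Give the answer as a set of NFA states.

{C, E}

Start: {A}.
δ(A,q) = {E}.
Union: {E}.
After q: {E}.
δ(E,p) = {C}.
Union: {C}.
After p: {C}.
δ(C,p) = {C, E}.
Union: {C, E}.
After p: {C, E}.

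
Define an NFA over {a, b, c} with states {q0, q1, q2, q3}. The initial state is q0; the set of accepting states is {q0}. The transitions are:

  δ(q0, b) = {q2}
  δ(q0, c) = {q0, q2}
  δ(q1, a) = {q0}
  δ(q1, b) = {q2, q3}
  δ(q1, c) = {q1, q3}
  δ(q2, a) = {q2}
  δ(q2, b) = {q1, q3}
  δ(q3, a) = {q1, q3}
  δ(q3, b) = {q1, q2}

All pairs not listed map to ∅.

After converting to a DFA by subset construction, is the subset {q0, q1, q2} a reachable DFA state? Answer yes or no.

no

Start state of the DFA: {q0}.
{q0} --a--> ∅  [new]
{q0} --b--> {q2}  [new]
{q0} --c--> {q0, q2}  [new]
∅ --a--> ∅  [seen]
∅ --b--> ∅  [seen]
∅ --c--> ∅  [seen]
{q2} --a--> {q2}  [seen]
{q2} --b--> {q1, q3}  [new]
{q2} --c--> ∅  [seen]
{q0, q2} --a--> {q2}  [seen]
{q0, q2} --b--> {q1, q2, q3}  [new]
{q0, q2} --c--> {q0, q2}  [seen]
{q1, q3} --a--> {q0, q1, q3}  [new]
{q1, q3} --b--> {q1, q2, q3}  [seen]
{q1, q3} --c--> {q1, q3}  [seen]
{q1, q2, q3} --a--> {q0, q1, q2, q3}  [new]
{q1, q2, q3} --b--> {q1, q2, q3}  [seen]
{q1, q2, q3} --c--> {q1, q3}  [seen]
{q0, q1, q3} --a--> {q0, q1, q3}  [seen]
{q0, q1, q3} --b--> {q1, q2, q3}  [seen]
{q0, q1, q3} --c--> {q0, q1, q2, q3}  [seen]
{q0, q1, q2, q3} --a--> {q0, q1, q2, q3}  [seen]
{q0, q1, q2, q3} --b--> {q1, q2, q3}  [seen]
{q0, q1, q2, q3} --c--> {q0, q1, q2, q3}  [seen]
Reachable DFA states: {q0}, ∅, {q2}, {q0, q2}, {q1, q3}, {q1, q2, q3}, {q0, q1, q3}, {q0, q1, q2, q3}.
{q0, q1, q2} is not among them.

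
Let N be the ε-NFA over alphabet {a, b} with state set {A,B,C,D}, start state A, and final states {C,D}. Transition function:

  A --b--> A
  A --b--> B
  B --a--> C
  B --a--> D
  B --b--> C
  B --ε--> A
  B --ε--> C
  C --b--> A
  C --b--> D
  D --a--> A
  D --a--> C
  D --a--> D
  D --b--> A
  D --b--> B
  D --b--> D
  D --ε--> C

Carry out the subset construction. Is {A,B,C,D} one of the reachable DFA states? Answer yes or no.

Start state of the DFA: {A} (ε-closure of the NFA start).
{A} --a--> ∅  [new]
{A} --b--> {A,B,C}  [new]
∅ --a--> ∅  [seen]
∅ --b--> ∅  [seen]
{A,B,C} --a--> {C,D}  [new]
{A,B,C} --b--> {A,B,C,D}  [new]
{C,D} --a--> {A,C,D}  [new]
{C,D} --b--> {A,B,C,D}  [seen]
{A,B,C,D} --a--> {A,C,D}  [seen]
{A,B,C,D} --b--> {A,B,C,D}  [seen]
{A,C,D} --a--> {A,C,D}  [seen]
{A,C,D} --b--> {A,B,C,D}  [seen]
Reachable DFA states: {A}, ∅, {A,B,C}, {C,D}, {A,B,C,D}, {A,C,D}.
{A,B,C,D} is among them.

yes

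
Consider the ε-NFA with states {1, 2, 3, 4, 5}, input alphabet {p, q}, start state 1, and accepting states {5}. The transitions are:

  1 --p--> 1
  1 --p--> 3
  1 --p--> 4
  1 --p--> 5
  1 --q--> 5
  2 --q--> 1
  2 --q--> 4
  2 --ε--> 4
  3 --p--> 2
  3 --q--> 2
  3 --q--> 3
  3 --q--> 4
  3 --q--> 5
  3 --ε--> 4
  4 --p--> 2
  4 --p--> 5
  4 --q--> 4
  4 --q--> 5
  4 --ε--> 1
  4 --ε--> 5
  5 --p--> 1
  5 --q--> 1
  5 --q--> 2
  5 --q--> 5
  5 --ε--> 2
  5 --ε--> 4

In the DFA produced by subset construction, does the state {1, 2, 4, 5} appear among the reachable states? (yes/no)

yes

Start state of the DFA: {1} (ε-closure of the NFA start).
{1} --p--> {1, 2, 3, 4, 5}  [new]
{1} --q--> {1, 2, 4, 5}  [new]
{1, 2, 3, 4, 5} --p--> {1, 2, 3, 4, 5}  [seen]
{1, 2, 3, 4, 5} --q--> {1, 2, 3, 4, 5}  [seen]
{1, 2, 4, 5} --p--> {1, 2, 3, 4, 5}  [seen]
{1, 2, 4, 5} --q--> {1, 2, 4, 5}  [seen]
Reachable DFA states: {1}, {1, 2, 3, 4, 5}, {1, 2, 4, 5}.
{1, 2, 4, 5} is among them.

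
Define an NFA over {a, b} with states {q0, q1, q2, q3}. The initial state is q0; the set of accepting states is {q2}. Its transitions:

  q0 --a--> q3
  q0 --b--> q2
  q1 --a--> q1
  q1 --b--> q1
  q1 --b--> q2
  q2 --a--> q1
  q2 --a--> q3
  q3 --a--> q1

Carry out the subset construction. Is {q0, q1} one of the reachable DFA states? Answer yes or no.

Start state of the DFA: {q0}.
{q0} --a--> {q3}  [new]
{q0} --b--> {q2}  [new]
{q3} --a--> {q1}  [new]
{q3} --b--> ∅  [new]
{q2} --a--> {q1, q3}  [new]
{q2} --b--> ∅  [seen]
{q1} --a--> {q1}  [seen]
{q1} --b--> {q1, q2}  [new]
∅ --a--> ∅  [seen]
∅ --b--> ∅  [seen]
{q1, q3} --a--> {q1}  [seen]
{q1, q3} --b--> {q1, q2}  [seen]
{q1, q2} --a--> {q1, q3}  [seen]
{q1, q2} --b--> {q1, q2}  [seen]
Reachable DFA states: {q0}, {q3}, {q2}, {q1}, ∅, {q1, q3}, {q1, q2}.
{q0, q1} is not among them.

no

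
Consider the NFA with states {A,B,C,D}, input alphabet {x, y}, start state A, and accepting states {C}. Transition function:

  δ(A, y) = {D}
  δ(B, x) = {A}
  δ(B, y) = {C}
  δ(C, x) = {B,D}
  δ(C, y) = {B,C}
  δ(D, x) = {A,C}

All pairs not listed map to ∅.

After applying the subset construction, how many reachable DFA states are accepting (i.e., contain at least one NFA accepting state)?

Start state of the DFA: {A}.
{A} --x--> ∅  [new]
{A} --y--> {D}  [new]
∅ --x--> ∅  [seen]
∅ --y--> ∅  [seen]
{D} --x--> {A,C}  [new]
{D} --y--> ∅  [seen]
{A,C} --x--> {B,D}  [new]
{A,C} --y--> {B,C,D}  [new]
{B,D} --x--> {A,C}  [seen]
{B,D} --y--> {C}  [new]
{B,C,D} --x--> {A,B,C,D}  [new]
{B,C,D} --y--> {B,C}  [new]
{C} --x--> {B,D}  [seen]
{C} --y--> {B,C}  [seen]
{A,B,C,D} --x--> {A,B,C,D}  [seen]
{A,B,C,D} --y--> {B,C,D}  [seen]
{B,C} --x--> {A,B,D}  [new]
{B,C} --y--> {B,C}  [seen]
{A,B,D} --x--> {A,C}  [seen]
{A,B,D} --y--> {C,D}  [new]
{C,D} --x--> {A,B,C,D}  [seen]
{C,D} --y--> {B,C}  [seen]
Reachable DFA states: {A}, ∅, {D}, {A,C}, {B,D}, {B,C,D}, {C}, {A,B,C,D}, {B,C}, {A,B,D}, {C,D}.
Accepting DFA states (contain an NFA accepting state): {A,C}, {B,C,D}, {C}, {A,B,C,D}, {B,C}, {C,D}.

6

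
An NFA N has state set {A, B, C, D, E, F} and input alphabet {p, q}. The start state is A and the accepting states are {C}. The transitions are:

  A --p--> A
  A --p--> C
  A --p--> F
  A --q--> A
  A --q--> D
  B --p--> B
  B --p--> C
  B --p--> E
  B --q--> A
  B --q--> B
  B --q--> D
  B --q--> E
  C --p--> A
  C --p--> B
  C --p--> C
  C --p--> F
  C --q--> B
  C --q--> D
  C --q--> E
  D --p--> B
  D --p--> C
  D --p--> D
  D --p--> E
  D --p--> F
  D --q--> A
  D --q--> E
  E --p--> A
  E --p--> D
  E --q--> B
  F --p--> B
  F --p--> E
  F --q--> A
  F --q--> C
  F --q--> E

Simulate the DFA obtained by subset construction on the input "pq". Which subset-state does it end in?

Start: {A}.
δ(A,p) = {A, C, F}.
Union: {A, C, F}.
After p: {A, C, F}.
δ(A,q) = {A, D}; δ(C,q) = {B, D, E}; δ(F,q) = {A, C, E}.
Union: {A, B, C, D, E}.
After q: {A, B, C, D, E}.

{A, B, C, D, E}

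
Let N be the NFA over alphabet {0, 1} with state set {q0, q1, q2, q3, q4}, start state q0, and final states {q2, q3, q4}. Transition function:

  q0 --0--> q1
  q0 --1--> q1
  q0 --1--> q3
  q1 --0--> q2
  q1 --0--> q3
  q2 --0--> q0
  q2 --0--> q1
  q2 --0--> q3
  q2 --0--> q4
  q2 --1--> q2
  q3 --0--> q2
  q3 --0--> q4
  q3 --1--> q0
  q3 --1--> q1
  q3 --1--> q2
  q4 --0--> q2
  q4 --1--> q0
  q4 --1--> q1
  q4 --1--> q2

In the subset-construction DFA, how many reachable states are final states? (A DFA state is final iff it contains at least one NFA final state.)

Start state of the DFA: {q0}.
{q0} --0--> {q1}  [new]
{q0} --1--> {q1, q3}  [new]
{q1} --0--> {q2, q3}  [new]
{q1} --1--> ∅  [new]
{q1, q3} --0--> {q2, q3, q4}  [new]
{q1, q3} --1--> {q0, q1, q2}  [new]
{q2, q3} --0--> {q0, q1, q2, q3, q4}  [new]
{q2, q3} --1--> {q0, q1, q2}  [seen]
∅ --0--> ∅  [seen]
∅ --1--> ∅  [seen]
{q2, q3, q4} --0--> {q0, q1, q2, q3, q4}  [seen]
{q2, q3, q4} --1--> {q0, q1, q2}  [seen]
{q0, q1, q2} --0--> {q0, q1, q2, q3, q4}  [seen]
{q0, q1, q2} --1--> {q1, q2, q3}  [new]
{q0, q1, q2, q3, q4} --0--> {q0, q1, q2, q3, q4}  [seen]
{q0, q1, q2, q3, q4} --1--> {q0, q1, q2, q3}  [new]
{q1, q2, q3} --0--> {q0, q1, q2, q3, q4}  [seen]
{q1, q2, q3} --1--> {q0, q1, q2}  [seen]
{q0, q1, q2, q3} --0--> {q0, q1, q2, q3, q4}  [seen]
{q0, q1, q2, q3} --1--> {q0, q1, q2, q3}  [seen]
Reachable DFA states: {q0}, {q1}, {q1, q3}, {q2, q3}, ∅, {q2, q3, q4}, {q0, q1, q2}, {q0, q1, q2, q3, q4}, {q1, q2, q3}, {q0, q1, q2, q3}.
Accepting DFA states (contain an NFA accepting state): {q1, q3}, {q2, q3}, {q2, q3, q4}, {q0, q1, q2}, {q0, q1, q2, q3, q4}, {q1, q2, q3}, {q0, q1, q2, q3}.

7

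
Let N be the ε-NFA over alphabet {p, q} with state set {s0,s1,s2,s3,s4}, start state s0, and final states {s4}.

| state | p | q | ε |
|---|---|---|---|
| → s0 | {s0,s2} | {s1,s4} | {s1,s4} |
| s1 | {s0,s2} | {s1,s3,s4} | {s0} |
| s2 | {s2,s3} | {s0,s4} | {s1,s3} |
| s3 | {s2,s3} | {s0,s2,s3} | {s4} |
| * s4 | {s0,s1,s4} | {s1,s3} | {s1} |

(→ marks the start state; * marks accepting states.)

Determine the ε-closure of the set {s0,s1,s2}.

Begin with {s0,s1,s2}.
s0 →ε {s1,s4}; add s4.
s2 →ε {s1,s3}; add s3.
ε-closure = {s0,s1,s2,s3,s4}.

{s0,s1,s2,s3,s4}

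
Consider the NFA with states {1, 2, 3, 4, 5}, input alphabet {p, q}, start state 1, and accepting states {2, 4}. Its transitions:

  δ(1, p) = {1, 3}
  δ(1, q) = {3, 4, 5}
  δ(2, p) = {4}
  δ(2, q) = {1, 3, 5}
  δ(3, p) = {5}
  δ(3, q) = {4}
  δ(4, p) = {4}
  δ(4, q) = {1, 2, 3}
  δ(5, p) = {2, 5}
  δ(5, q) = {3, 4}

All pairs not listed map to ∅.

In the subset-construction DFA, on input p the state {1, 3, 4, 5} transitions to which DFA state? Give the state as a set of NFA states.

{1, 2, 3, 4, 5}

δ(1,p) = {1, 3}; δ(3,p) = {5}; δ(4,p) = {4}; δ(5,p) = {2, 5}.
Union: {1, 2, 3, 4, 5}.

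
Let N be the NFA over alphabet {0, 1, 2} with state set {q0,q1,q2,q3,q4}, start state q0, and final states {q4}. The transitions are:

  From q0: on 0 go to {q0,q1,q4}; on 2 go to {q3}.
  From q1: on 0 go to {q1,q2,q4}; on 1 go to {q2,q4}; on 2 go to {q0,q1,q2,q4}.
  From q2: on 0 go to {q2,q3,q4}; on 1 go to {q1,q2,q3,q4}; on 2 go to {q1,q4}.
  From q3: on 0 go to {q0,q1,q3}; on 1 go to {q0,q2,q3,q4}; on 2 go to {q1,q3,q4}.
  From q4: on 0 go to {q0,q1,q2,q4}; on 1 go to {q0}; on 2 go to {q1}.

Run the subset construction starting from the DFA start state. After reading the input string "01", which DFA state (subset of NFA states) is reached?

Start: {q0}.
δ(q0,0) = {q0,q1,q4}.
Union: {q0,q1,q4}.
After 0: {q0,q1,q4}.
δ(q0,1) = ∅; δ(q1,1) = {q2,q4}; δ(q4,1) = {q0}.
Union: {q0,q2,q4}.
After 1: {q0,q2,q4}.

{q0,q2,q4}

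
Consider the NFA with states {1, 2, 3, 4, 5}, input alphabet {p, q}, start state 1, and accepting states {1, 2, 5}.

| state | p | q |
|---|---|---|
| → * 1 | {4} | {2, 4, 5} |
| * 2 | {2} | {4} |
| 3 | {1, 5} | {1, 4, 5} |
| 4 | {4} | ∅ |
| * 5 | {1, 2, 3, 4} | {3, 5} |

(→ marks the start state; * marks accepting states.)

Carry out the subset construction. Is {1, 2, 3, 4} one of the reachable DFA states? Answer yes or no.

Start state of the DFA: {1}.
{1} --p--> {4}  [new]
{1} --q--> {2, 4, 5}  [new]
{4} --p--> {4}  [seen]
{4} --q--> ∅  [new]
{2, 4, 5} --p--> {1, 2, 3, 4}  [new]
{2, 4, 5} --q--> {3, 4, 5}  [new]
∅ --p--> ∅  [seen]
∅ --q--> ∅  [seen]
{1, 2, 3, 4} --p--> {1, 2, 4, 5}  [new]
{1, 2, 3, 4} --q--> {1, 2, 4, 5}  [seen]
{3, 4, 5} --p--> {1, 2, 3, 4, 5}  [new]
{3, 4, 5} --q--> {1, 3, 4, 5}  [new]
{1, 2, 4, 5} --p--> {1, 2, 3, 4}  [seen]
{1, 2, 4, 5} --q--> {2, 3, 4, 5}  [new]
{1, 2, 3, 4, 5} --p--> {1, 2, 3, 4, 5}  [seen]
{1, 2, 3, 4, 5} --q--> {1, 2, 3, 4, 5}  [seen]
{1, 3, 4, 5} --p--> {1, 2, 3, 4, 5}  [seen]
{1, 3, 4, 5} --q--> {1, 2, 3, 4, 5}  [seen]
{2, 3, 4, 5} --p--> {1, 2, 3, 4, 5}  [seen]
{2, 3, 4, 5} --q--> {1, 3, 4, 5}  [seen]
Reachable DFA states: {1}, {4}, {2, 4, 5}, ∅, {1, 2, 3, 4}, {3, 4, 5}, {1, 2, 4, 5}, {1, 2, 3, 4, 5}, {1, 3, 4, 5}, {2, 3, 4, 5}.
{1, 2, 3, 4} is among them.

yes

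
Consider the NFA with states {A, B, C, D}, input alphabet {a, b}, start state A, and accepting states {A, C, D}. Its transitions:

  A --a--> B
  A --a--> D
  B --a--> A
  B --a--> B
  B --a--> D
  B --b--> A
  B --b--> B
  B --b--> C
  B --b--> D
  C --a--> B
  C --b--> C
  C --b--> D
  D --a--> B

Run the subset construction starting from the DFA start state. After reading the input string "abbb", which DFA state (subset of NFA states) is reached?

{A, B, C, D}

Start: {A}.
δ(A,a) = {B, D}.
Union: {B, D}.
After a: {B, D}.
δ(B,b) = {A, B, C, D}; δ(D,b) = ∅.
Union: {A, B, C, D}.
After b: {A, B, C, D}.
δ(A,b) = ∅; δ(B,b) = {A, B, C, D}; δ(C,b) = {C, D}; δ(D,b) = ∅.
Union: {A, B, C, D}.
After b: {A, B, C, D}.
δ(A,b) = ∅; δ(B,b) = {A, B, C, D}; δ(C,b) = {C, D}; δ(D,b) = ∅.
Union: {A, B, C, D}.
After b: {A, B, C, D}.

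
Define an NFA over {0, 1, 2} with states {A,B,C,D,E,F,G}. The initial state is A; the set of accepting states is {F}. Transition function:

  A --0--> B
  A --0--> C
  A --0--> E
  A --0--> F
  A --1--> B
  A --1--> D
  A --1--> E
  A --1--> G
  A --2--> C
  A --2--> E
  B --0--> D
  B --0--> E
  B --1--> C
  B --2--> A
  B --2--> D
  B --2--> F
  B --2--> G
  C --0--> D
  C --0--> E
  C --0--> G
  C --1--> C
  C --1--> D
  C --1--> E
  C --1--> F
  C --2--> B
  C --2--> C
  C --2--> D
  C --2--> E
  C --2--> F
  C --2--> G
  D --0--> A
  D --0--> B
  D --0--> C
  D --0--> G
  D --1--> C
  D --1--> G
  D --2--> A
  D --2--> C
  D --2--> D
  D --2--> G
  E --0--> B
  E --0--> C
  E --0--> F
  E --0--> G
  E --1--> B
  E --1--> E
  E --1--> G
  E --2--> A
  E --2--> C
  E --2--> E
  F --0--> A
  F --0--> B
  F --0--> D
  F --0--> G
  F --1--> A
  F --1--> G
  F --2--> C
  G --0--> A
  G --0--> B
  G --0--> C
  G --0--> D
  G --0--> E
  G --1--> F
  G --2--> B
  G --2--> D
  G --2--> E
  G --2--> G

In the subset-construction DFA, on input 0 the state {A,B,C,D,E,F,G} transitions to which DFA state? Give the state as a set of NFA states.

δ(A,0) = {B,C,E,F}; δ(B,0) = {D,E}; δ(C,0) = {D,E,G}; δ(D,0) = {A,B,C,G}; δ(E,0) = {B,C,F,G}; δ(F,0) = {A,B,D,G}; δ(G,0) = {A,B,C,D,E}.
Union: {A,B,C,D,E,F,G}.

{A,B,C,D,E,F,G}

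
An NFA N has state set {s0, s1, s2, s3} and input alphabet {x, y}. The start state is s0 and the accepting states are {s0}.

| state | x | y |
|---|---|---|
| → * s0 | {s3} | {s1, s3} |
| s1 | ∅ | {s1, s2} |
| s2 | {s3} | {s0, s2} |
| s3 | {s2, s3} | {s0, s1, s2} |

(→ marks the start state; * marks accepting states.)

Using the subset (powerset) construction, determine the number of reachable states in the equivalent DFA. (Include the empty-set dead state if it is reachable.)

6

Start state of the DFA: {s0}.
{s0} --x--> {s3}  [new]
{s0} --y--> {s1, s3}  [new]
{s3} --x--> {s2, s3}  [new]
{s3} --y--> {s0, s1, s2}  [new]
{s1, s3} --x--> {s2, s3}  [seen]
{s1, s3} --y--> {s0, s1, s2}  [seen]
{s2, s3} --x--> {s2, s3}  [seen]
{s2, s3} --y--> {s0, s1, s2}  [seen]
{s0, s1, s2} --x--> {s3}  [seen]
{s0, s1, s2} --y--> {s0, s1, s2, s3}  [new]
{s0, s1, s2, s3} --x--> {s2, s3}  [seen]
{s0, s1, s2, s3} --y--> {s0, s1, s2, s3}  [seen]
Reachable DFA states: {s0}, {s3}, {s1, s3}, {s2, s3}, {s0, s1, s2}, {s0, s1, s2, s3}.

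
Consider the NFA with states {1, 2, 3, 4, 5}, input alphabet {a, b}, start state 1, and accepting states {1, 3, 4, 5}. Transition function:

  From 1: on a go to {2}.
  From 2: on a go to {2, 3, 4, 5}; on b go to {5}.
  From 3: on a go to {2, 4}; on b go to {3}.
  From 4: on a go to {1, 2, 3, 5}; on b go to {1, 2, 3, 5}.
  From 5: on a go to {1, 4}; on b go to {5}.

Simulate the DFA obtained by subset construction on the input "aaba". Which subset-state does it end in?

{1, 2, 3, 4, 5}

Start: {1}.
δ(1,a) = {2}.
Union: {2}.
After a: {2}.
δ(2,a) = {2, 3, 4, 5}.
Union: {2, 3, 4, 5}.
After a: {2, 3, 4, 5}.
δ(2,b) = {5}; δ(3,b) = {3}; δ(4,b) = {1, 2, 3, 5}; δ(5,b) = {5}.
Union: {1, 2, 3, 5}.
After b: {1, 2, 3, 5}.
δ(1,a) = {2}; δ(2,a) = {2, 3, 4, 5}; δ(3,a) = {2, 4}; δ(5,a) = {1, 4}.
Union: {1, 2, 3, 4, 5}.
After a: {1, 2, 3, 4, 5}.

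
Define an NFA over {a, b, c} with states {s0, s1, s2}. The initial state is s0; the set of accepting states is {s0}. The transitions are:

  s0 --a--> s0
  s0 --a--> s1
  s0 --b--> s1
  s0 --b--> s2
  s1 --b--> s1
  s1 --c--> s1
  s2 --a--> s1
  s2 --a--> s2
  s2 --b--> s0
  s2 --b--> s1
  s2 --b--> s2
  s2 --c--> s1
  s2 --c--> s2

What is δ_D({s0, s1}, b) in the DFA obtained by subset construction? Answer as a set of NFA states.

{s1, s2}

δ(s0,b) = {s1, s2}; δ(s1,b) = {s1}.
Union: {s1, s2}.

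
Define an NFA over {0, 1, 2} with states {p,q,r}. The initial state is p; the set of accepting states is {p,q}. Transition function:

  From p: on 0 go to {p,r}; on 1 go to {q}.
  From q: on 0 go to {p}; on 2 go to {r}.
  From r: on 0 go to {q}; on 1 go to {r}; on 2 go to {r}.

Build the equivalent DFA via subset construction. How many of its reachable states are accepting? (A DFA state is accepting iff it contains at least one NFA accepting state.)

6

Start state of the DFA: {p}.
{p} --0--> {p,r}  [new]
{p} --1--> {q}  [new]
{p} --2--> ∅  [new]
{p,r} --0--> {p,q,r}  [new]
{p,r} --1--> {q,r}  [new]
{p,r} --2--> {r}  [new]
{q} --0--> {p}  [seen]
{q} --1--> ∅  [seen]
{q} --2--> {r}  [seen]
∅ --0--> ∅  [seen]
∅ --1--> ∅  [seen]
∅ --2--> ∅  [seen]
{p,q,r} --0--> {p,q,r}  [seen]
{p,q,r} --1--> {q,r}  [seen]
{p,q,r} --2--> {r}  [seen]
{q,r} --0--> {p,q}  [new]
{q,r} --1--> {r}  [seen]
{q,r} --2--> {r}  [seen]
{r} --0--> {q}  [seen]
{r} --1--> {r}  [seen]
{r} --2--> {r}  [seen]
{p,q} --0--> {p,r}  [seen]
{p,q} --1--> {q}  [seen]
{p,q} --2--> {r}  [seen]
Reachable DFA states: {p}, {p,r}, {q}, ∅, {p,q,r}, {q,r}, {r}, {p,q}.
Accepting DFA states (contain an NFA accepting state): {p}, {p,r}, {q}, {p,q,r}, {q,r}, {p,q}.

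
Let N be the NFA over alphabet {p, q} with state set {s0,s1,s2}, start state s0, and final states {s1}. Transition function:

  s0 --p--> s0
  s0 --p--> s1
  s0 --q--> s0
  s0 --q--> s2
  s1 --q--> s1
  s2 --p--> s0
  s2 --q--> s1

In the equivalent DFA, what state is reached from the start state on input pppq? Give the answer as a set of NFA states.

{s0,s1,s2}

Start: {s0}.
δ(s0,p) = {s0,s1}.
Union: {s0,s1}.
After p: {s0,s1}.
δ(s0,p) = {s0,s1}; δ(s1,p) = ∅.
Union: {s0,s1}.
After p: {s0,s1}.
δ(s0,p) = {s0,s1}; δ(s1,p) = ∅.
Union: {s0,s1}.
After p: {s0,s1}.
δ(s0,q) = {s0,s2}; δ(s1,q) = {s1}.
Union: {s0,s1,s2}.
After q: {s0,s1,s2}.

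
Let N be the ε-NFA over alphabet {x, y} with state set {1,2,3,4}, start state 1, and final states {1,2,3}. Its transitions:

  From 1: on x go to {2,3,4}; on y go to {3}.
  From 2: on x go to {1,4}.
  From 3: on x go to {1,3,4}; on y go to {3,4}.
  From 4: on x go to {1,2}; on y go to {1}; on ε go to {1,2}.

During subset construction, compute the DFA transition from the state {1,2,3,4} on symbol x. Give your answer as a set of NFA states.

δ(1,x) = {2,3,4}; δ(2,x) = {1,4}; δ(3,x) = {1,3,4}; δ(4,x) = {1,2}.
Union: {1,2,3,4}.

{1,2,3,4}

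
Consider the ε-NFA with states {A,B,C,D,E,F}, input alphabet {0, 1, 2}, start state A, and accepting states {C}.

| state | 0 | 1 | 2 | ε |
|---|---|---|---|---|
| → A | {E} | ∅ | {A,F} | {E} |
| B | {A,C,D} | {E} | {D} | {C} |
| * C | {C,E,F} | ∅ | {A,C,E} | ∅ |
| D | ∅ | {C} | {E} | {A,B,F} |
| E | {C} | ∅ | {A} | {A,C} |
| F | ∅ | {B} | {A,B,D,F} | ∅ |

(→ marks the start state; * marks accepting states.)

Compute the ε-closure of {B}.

{B,C}

Begin with {B}.
B →ε {C}; add C.
ε-closure = {B,C}.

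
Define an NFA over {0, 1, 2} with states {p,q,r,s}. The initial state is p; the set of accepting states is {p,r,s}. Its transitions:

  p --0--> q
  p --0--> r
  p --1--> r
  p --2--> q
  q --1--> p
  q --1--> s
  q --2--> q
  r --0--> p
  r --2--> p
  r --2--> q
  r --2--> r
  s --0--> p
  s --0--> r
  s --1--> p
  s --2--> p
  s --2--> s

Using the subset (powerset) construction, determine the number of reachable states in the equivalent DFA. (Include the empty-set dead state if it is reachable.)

Start state of the DFA: {p}.
{p} --0--> {q,r}  [new]
{p} --1--> {r}  [new]
{p} --2--> {q}  [new]
{q,r} --0--> {p}  [seen]
{q,r} --1--> {p,s}  [new]
{q,r} --2--> {p,q,r}  [new]
{r} --0--> {p}  [seen]
{r} --1--> ∅  [new]
{r} --2--> {p,q,r}  [seen]
{q} --0--> ∅  [seen]
{q} --1--> {p,s}  [seen]
{q} --2--> {q}  [seen]
{p,s} --0--> {p,q,r}  [seen]
{p,s} --1--> {p,r}  [new]
{p,s} --2--> {p,q,s}  [new]
{p,q,r} --0--> {p,q,r}  [seen]
{p,q,r} --1--> {p,r,s}  [new]
{p,q,r} --2--> {p,q,r}  [seen]
∅ --0--> ∅  [seen]
∅ --1--> ∅  [seen]
∅ --2--> ∅  [seen]
{p,r} --0--> {p,q,r}  [seen]
{p,r} --1--> {r}  [seen]
{p,r} --2--> {p,q,r}  [seen]
{p,q,s} --0--> {p,q,r}  [seen]
{p,q,s} --1--> {p,r,s}  [seen]
{p,q,s} --2--> {p,q,s}  [seen]
{p,r,s} --0--> {p,q,r}  [seen]
{p,r,s} --1--> {p,r}  [seen]
{p,r,s} --2--> {p,q,r,s}  [new]
{p,q,r,s} --0--> {p,q,r}  [seen]
{p,q,r,s} --1--> {p,r,s}  [seen]
{p,q,r,s} --2--> {p,q,r,s}  [seen]
Reachable DFA states: {p}, {q,r}, {r}, {q}, {p,s}, {p,q,r}, ∅, {p,r}, {p,q,s}, {p,r,s}, {p,q,r,s}.

11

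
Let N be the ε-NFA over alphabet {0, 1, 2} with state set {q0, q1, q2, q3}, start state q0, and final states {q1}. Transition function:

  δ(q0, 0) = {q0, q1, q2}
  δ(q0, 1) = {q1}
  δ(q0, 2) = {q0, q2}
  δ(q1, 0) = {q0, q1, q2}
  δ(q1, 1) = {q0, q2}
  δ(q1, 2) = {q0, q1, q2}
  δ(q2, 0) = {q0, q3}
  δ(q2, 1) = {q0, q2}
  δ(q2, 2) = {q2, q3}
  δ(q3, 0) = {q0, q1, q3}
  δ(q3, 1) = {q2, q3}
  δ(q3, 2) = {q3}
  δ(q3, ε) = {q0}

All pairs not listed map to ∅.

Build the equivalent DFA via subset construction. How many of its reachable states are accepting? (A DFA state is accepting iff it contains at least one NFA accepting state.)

Start state of the DFA: {q0} (ε-closure of the NFA start).
{q0} --0--> {q0, q1, q2}  [new]
{q0} --1--> {q1}  [new]
{q0} --2--> {q0, q2}  [new]
{q0, q1, q2} --0--> {q0, q1, q2, q3}  [new]
{q0, q1, q2} --1--> {q0, q1, q2}  [seen]
{q0, q1, q2} --2--> {q0, q1, q2, q3}  [seen]
{q1} --0--> {q0, q1, q2}  [seen]
{q1} --1--> {q0, q2}  [seen]
{q1} --2--> {q0, q1, q2}  [seen]
{q0, q2} --0--> {q0, q1, q2, q3}  [seen]
{q0, q2} --1--> {q0, q1, q2}  [seen]
{q0, q2} --2--> {q0, q2, q3}  [new]
{q0, q1, q2, q3} --0--> {q0, q1, q2, q3}  [seen]
{q0, q1, q2, q3} --1--> {q0, q1, q2, q3}  [seen]
{q0, q1, q2, q3} --2--> {q0, q1, q2, q3}  [seen]
{q0, q2, q3} --0--> {q0, q1, q2, q3}  [seen]
{q0, q2, q3} --1--> {q0, q1, q2, q3}  [seen]
{q0, q2, q3} --2--> {q0, q2, q3}  [seen]
Reachable DFA states: {q0}, {q0, q1, q2}, {q1}, {q0, q2}, {q0, q1, q2, q3}, {q0, q2, q3}.
Accepting DFA states (contain an NFA accepting state): {q0, q1, q2}, {q1}, {q0, q1, q2, q3}.

3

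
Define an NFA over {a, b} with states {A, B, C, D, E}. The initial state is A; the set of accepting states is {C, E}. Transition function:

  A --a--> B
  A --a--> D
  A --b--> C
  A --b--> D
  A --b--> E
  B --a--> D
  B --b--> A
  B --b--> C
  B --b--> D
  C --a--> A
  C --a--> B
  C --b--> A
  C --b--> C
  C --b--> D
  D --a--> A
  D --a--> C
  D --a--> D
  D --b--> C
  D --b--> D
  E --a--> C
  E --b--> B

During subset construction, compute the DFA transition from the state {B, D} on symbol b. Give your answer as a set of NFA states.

{A, C, D}

δ(B,b) = {A, C, D}; δ(D,b) = {C, D}.
Union: {A, C, D}.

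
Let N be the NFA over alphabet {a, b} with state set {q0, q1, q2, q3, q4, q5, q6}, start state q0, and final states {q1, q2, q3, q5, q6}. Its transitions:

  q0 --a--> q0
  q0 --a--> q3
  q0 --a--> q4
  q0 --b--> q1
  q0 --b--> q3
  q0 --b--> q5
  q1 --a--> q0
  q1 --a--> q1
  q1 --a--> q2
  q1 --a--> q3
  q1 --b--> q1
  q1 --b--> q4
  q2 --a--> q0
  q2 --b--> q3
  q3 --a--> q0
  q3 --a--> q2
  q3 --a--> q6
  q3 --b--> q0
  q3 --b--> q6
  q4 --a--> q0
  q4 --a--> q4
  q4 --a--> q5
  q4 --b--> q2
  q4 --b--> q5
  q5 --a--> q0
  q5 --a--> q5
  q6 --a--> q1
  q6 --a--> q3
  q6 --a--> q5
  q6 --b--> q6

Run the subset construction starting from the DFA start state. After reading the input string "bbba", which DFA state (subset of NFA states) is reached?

{q0, q1, q2, q3, q4, q5, q6}

Start: {q0}.
δ(q0,b) = {q1, q3, q5}.
Union: {q1, q3, q5}.
After b: {q1, q3, q5}.
δ(q1,b) = {q1, q4}; δ(q3,b) = {q0, q6}; δ(q5,b) = ∅.
Union: {q0, q1, q4, q6}.
After b: {q0, q1, q4, q6}.
δ(q0,b) = {q1, q3, q5}; δ(q1,b) = {q1, q4}; δ(q4,b) = {q2, q5}; δ(q6,b) = {q6}.
Union: {q1, q2, q3, q4, q5, q6}.
After b: {q1, q2, q3, q4, q5, q6}.
δ(q1,a) = {q0, q1, q2, q3}; δ(q2,a) = {q0}; δ(q3,a) = {q0, q2, q6}; δ(q4,a) = {q0, q4, q5}; δ(q5,a) = {q0, q5}; δ(q6,a) = {q1, q3, q5}.
Union: {q0, q1, q2, q3, q4, q5, q6}.
After a: {q0, q1, q2, q3, q4, q5, q6}.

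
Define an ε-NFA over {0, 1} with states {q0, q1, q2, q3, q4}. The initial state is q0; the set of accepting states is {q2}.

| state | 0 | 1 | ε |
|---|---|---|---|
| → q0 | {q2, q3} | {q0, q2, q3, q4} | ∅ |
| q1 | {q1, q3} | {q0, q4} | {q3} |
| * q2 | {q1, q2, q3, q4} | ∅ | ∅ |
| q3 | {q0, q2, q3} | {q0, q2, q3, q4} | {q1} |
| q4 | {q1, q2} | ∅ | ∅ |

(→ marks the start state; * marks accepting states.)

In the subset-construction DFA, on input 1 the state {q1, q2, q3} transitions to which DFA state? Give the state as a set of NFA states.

{q0, q1, q2, q3, q4}

δ(q1,1) = {q0, q4}; δ(q2,1) = ∅; δ(q3,1) = {q0, q2, q3, q4}.
Union: {q0, q2, q3, q4}.
ε-closure gives {q0, q1, q2, q3, q4}.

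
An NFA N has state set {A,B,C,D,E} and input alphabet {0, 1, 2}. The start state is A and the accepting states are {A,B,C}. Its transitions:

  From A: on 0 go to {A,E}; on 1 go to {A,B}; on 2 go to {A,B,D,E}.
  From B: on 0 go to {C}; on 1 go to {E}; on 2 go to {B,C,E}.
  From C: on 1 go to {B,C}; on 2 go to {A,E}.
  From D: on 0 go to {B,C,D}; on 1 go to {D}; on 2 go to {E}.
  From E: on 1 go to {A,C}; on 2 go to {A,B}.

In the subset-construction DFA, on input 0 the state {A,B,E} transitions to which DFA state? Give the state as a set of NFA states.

{A,C,E}

δ(A,0) = {A,E}; δ(B,0) = {C}; δ(E,0) = ∅.
Union: {A,C,E}.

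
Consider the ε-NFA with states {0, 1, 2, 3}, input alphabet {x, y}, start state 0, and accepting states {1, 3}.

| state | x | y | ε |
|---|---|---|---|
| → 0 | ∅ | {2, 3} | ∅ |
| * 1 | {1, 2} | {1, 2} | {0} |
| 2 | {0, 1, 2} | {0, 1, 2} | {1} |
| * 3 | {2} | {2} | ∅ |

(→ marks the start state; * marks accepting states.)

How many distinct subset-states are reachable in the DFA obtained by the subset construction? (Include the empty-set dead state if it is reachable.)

Start state of the DFA: {0} (ε-closure of the NFA start).
{0} --x--> ∅  [new]
{0} --y--> {0, 1, 2, 3}  [new]
∅ --x--> ∅  [seen]
∅ --y--> ∅  [seen]
{0, 1, 2, 3} --x--> {0, 1, 2}  [new]
{0, 1, 2, 3} --y--> {0, 1, 2, 3}  [seen]
{0, 1, 2} --x--> {0, 1, 2}  [seen]
{0, 1, 2} --y--> {0, 1, 2, 3}  [seen]
Reachable DFA states: {0}, ∅, {0, 1, 2, 3}, {0, 1, 2}.

4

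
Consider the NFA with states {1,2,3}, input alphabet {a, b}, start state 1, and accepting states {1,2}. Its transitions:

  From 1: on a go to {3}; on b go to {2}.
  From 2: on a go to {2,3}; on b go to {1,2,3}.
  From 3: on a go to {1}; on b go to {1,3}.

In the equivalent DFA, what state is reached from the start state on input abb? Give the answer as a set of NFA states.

{1,2,3}

Start: {1}.
δ(1,a) = {3}.
Union: {3}.
After a: {3}.
δ(3,b) = {1,3}.
Union: {1,3}.
After b: {1,3}.
δ(1,b) = {2}; δ(3,b) = {1,3}.
Union: {1,2,3}.
After b: {1,2,3}.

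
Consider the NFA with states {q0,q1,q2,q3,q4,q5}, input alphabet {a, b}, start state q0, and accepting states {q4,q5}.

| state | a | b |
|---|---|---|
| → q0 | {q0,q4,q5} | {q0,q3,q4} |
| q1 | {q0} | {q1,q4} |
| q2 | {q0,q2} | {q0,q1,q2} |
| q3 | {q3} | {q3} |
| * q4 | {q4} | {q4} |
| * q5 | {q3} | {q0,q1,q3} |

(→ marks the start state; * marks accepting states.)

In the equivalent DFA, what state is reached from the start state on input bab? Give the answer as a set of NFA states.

Start: {q0}.
δ(q0,b) = {q0,q3,q4}.
Union: {q0,q3,q4}.
After b: {q0,q3,q4}.
δ(q0,a) = {q0,q4,q5}; δ(q3,a) = {q3}; δ(q4,a) = {q4}.
Union: {q0,q3,q4,q5}.
After a: {q0,q3,q4,q5}.
δ(q0,b) = {q0,q3,q4}; δ(q3,b) = {q3}; δ(q4,b) = {q4}; δ(q5,b) = {q0,q1,q3}.
Union: {q0,q1,q3,q4}.
After b: {q0,q1,q3,q4}.

{q0,q1,q3,q4}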